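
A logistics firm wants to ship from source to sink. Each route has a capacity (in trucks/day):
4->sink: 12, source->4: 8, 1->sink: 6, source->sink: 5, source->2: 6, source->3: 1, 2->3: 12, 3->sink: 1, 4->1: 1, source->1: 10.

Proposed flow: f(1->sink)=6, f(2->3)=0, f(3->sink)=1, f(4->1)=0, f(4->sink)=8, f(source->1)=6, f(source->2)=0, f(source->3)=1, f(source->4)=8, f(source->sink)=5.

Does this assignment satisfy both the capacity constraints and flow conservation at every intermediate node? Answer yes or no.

Every edge has 0 ≤ f(e) ≤ cap(e).
At each intermediate node, inflow equals outflow.

Yes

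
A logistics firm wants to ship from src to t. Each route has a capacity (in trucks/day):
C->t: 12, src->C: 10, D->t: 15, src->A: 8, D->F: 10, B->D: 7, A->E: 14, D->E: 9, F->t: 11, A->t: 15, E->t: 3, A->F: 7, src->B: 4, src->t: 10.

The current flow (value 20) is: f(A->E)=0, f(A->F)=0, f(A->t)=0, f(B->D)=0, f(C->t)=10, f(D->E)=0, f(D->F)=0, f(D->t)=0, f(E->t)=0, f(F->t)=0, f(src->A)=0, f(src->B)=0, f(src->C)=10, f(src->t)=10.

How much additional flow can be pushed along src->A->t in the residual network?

Residual capacities along the path: src->A: 8, A->t: 15.
Minimum is 8.

8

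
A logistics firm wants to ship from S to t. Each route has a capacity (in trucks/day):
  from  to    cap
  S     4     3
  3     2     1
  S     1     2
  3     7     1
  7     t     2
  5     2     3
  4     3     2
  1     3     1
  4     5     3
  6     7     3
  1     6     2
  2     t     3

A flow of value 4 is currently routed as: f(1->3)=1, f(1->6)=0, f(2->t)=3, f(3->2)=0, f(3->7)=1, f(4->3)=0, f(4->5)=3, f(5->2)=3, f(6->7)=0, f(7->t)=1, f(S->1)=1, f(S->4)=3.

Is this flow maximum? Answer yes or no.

Residual path S->1->6->7->t has bottleneck 1 > 0.
Pushing 1 along it raises the flow to 5, so the given flow is not maximum.

No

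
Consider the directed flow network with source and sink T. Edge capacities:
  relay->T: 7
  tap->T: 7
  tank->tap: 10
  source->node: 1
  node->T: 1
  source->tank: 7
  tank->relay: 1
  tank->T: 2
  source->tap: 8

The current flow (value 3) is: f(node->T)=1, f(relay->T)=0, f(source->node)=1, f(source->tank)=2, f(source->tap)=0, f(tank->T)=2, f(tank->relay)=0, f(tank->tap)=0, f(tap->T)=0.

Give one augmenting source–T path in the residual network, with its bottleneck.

Residual along source->tap->T: source->tap: 8, tap->T: 7.
Bottleneck = min = 7.

source->tap->T, bottleneck 7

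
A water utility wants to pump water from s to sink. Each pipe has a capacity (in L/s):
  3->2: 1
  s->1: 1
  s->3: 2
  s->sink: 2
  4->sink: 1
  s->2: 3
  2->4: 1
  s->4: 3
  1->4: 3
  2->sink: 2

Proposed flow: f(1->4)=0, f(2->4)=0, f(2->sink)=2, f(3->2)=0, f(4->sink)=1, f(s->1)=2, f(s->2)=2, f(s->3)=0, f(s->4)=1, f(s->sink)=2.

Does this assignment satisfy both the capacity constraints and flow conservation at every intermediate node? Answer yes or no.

Capacity violated on s->1: flow 2 > capacity 1.

No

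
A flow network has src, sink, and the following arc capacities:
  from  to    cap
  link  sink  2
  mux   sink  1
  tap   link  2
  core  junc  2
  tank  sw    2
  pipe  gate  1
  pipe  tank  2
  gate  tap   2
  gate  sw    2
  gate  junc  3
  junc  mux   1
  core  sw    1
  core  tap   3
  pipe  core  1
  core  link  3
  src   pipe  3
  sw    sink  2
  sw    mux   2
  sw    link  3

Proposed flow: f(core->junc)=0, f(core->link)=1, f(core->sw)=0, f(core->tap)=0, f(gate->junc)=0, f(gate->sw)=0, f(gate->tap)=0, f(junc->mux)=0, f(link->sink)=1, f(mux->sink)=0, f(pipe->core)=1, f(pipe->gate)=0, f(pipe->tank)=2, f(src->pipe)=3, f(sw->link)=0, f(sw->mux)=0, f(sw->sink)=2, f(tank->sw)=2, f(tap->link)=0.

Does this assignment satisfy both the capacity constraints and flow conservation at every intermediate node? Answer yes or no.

Yes

Every edge has 0 ≤ f(e) ≤ cap(e).
At each intermediate node, inflow equals outflow.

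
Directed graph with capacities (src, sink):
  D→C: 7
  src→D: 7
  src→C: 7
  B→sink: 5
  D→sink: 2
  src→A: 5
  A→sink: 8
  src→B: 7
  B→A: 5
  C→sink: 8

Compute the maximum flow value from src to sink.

Augment src→D→sink: bottleneck 2. Total 2.
Augment src→B→sink: bottleneck 5. Total 7.
Augment src→C→sink: bottleneck 7. Total 14.
Augment src→A→sink: bottleneck 5. Total 19.
Augment src→D→C→sink: bottleneck 1. Total 20.
Augment src→B→A→sink: bottleneck 2. Total 22.
No augmenting path remains in the residual graph.

22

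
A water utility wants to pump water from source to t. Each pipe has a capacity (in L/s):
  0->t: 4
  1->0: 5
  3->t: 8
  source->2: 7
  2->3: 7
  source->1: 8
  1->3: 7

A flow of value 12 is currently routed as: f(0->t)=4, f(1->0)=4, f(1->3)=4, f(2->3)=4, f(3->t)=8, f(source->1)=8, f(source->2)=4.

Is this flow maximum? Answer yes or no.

Yes

Residual reachable from source: {0, 1, 2, 3, source}; t is not reachable.
Saturated cut: 0->t, 3->t with total capacity 12 = current flow value. Flow is maximum.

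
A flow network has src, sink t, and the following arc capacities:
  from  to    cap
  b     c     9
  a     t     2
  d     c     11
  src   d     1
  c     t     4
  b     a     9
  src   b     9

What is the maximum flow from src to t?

6

Augment src->d->c->t: bottleneck 1. Total 1.
Augment src->b->c->t: bottleneck 3. Total 4.
Augment src->b->a->t: bottleneck 2. Total 6.
No augmenting path remains in the residual graph.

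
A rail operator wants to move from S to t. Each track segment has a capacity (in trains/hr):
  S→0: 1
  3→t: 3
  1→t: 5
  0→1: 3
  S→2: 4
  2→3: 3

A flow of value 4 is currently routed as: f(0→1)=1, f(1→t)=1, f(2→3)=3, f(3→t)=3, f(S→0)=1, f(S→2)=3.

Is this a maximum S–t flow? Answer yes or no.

Yes

Residual reachable from S: {2, S}; t is not reachable.
Saturated cut: 2→3, S→0 with total capacity 4 = current flow value. Flow is maximum.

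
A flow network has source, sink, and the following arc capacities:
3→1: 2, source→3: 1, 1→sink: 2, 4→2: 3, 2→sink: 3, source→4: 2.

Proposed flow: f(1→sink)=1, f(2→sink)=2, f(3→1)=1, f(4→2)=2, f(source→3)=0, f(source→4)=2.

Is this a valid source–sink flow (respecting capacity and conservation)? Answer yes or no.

Conservation fails at 3: inflow 0 ≠ outflow 1.

No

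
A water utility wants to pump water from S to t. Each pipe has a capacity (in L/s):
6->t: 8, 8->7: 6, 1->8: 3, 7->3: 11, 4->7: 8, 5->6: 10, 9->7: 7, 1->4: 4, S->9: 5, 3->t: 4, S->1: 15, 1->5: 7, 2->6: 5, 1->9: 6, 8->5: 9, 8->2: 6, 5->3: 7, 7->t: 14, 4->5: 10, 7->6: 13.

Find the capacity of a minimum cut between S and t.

Max flow = 20 (via 5 augmenting paths).
In the residual at optimum, the set reachable from S is {S}.
Cut edges: S->1 (cap 15), S->9 (cap 5). Sum = 20.

20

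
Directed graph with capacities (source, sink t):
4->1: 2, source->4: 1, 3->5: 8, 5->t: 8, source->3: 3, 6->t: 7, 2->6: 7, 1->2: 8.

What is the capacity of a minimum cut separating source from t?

4

Max flow = 4 (via 2 augmenting paths).
In the residual at optimum, the set reachable from source is {source}.
Cut edges: source->4 (cap 1), source->3 (cap 3). Sum = 4.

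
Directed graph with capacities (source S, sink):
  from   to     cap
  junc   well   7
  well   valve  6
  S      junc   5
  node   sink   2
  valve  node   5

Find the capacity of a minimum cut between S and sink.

Max flow = 2 (via 1 augmenting path).
In the residual at optimum, the set reachable from S is {S, junc, node, valve, well}.
Cut edges: node->sink (cap 2). Sum = 2.

2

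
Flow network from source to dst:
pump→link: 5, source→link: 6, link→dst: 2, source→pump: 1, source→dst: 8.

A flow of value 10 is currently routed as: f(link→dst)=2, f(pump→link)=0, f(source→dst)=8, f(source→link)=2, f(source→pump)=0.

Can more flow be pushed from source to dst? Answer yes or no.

No

Residual reachable from source: {link, pump, source}; dst is not reachable.
Saturated cut: source→dst, link→dst with total capacity 10 = current flow value. Flow is maximum.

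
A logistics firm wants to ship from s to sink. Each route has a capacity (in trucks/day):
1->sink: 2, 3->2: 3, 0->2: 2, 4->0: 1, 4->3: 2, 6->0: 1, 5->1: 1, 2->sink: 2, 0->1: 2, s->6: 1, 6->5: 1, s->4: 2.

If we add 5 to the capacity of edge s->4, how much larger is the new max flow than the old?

1

Original max flow = 3.
After raising cap(s->4), augmenting paths through that edge carry 1 more unit.
New max flow = 4. Increase = 1.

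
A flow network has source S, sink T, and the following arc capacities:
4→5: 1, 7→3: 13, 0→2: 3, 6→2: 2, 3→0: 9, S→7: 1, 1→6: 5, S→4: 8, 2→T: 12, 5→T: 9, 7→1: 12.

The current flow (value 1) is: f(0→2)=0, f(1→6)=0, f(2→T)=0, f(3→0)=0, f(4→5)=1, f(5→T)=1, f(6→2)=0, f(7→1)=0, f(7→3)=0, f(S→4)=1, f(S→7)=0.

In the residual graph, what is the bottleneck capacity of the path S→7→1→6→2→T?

Residual capacities along the path: S→7: 1, 7→1: 12, 1→6: 5, 6→2: 2, 2→T: 12.
Minimum is 1.

1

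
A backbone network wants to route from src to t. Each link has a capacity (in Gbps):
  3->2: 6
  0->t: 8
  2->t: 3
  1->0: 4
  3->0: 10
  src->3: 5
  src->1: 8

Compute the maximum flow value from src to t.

Augment src->3->2->t: bottleneck 3. Total 3.
Augment src->3->0->t: bottleneck 2. Total 5.
Augment src->1->0->t: bottleneck 4. Total 9.
No augmenting path remains in the residual graph.

9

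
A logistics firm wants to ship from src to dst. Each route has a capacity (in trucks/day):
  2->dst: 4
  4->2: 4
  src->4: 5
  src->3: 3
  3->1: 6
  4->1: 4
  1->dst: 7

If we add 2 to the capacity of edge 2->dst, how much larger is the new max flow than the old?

0

Original max flow = 8.
Edge 2->dst does not cross the min cut (source side {src}), so extra capacity there cannot help.
New max flow = 8. Increase = 0.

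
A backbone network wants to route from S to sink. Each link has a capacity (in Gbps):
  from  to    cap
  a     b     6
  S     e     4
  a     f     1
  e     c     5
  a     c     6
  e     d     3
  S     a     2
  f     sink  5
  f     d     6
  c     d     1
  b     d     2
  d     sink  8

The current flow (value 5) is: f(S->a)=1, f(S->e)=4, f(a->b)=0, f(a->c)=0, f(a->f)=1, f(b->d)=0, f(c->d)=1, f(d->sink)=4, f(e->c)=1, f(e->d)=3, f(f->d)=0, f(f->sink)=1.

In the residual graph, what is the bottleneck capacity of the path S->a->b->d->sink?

1

Residual capacities along the path: S->a: 1, a->b: 6, b->d: 2, d->sink: 4.
Minimum is 1.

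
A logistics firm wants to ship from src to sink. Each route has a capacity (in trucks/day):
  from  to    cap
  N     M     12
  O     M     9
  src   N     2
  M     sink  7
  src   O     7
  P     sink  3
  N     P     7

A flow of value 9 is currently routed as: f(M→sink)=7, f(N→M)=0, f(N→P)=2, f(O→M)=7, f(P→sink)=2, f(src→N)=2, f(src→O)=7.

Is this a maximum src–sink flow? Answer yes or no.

Yes

Residual reachable from src: {src}; sink is not reachable.
Saturated cut: src→O, src→N with total capacity 9 = current flow value. Flow is maximum.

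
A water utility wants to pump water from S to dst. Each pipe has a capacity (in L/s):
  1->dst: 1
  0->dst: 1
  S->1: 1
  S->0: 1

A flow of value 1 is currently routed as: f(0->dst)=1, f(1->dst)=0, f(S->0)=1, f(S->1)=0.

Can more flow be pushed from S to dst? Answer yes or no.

Yes

Residual path S->1->dst has bottleneck 1 > 0.
Pushing 1 along it raises the flow to 2, so the given flow is not maximum.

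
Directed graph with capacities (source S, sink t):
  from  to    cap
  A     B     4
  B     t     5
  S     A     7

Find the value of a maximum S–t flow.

Augment S→A→B→t: bottleneck 4. Total 4.
No augmenting path remains in the residual graph.

4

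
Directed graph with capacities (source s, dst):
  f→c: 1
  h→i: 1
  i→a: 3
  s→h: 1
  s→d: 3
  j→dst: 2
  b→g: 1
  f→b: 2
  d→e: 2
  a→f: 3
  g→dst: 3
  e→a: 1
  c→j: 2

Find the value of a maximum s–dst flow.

2

Augment s→h→i→a→f→b→g→dst: bottleneck 1. Total 1.
Augment s→d→e→a→f→c→j→dst: bottleneck 1. Total 2.
No augmenting path remains in the residual graph.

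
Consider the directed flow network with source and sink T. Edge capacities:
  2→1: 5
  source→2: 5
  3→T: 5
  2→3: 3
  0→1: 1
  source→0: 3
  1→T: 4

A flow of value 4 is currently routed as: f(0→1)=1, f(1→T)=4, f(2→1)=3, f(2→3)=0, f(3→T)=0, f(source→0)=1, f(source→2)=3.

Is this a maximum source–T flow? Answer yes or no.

No

Residual path source→2→3→T has bottleneck 2 > 0.
Pushing 2 along it raises the flow to 6, so the given flow is not maximum.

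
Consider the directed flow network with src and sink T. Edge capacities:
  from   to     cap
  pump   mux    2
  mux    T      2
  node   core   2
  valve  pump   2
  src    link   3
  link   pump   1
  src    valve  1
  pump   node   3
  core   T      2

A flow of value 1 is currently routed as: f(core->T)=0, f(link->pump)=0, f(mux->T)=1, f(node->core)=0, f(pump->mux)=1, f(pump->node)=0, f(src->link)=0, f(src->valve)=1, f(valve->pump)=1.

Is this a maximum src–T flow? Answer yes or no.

Residual path src->link->pump->mux->T has bottleneck 1 > 0.
Pushing 1 along it raises the flow to 2, so the given flow is not maximum.

No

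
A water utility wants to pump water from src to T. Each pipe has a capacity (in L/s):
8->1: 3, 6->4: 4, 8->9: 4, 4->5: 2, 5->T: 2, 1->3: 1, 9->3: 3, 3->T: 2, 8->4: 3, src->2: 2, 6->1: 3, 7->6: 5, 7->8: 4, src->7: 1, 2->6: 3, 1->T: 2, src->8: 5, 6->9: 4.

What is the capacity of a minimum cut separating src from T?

6

Max flow = 6 (via 4 augmenting paths).
In the residual at optimum, the set reachable from src is {1, 2, 3, 4, 6, 7, 8, 9, src}.
Cut edges: 4->5 (cap 2), 1->T (cap 2), 3->T (cap 2). Sum = 6.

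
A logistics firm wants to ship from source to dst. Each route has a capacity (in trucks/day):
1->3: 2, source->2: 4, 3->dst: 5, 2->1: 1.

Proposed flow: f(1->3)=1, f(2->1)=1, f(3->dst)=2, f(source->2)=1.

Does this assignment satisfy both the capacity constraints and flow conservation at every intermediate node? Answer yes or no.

Conservation fails at 3: inflow 1 ≠ outflow 2.

No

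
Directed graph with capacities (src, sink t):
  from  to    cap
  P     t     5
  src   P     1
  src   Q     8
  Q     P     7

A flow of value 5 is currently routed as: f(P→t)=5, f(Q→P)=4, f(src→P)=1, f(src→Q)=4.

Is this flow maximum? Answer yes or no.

Yes

Residual reachable from src: {P, Q, src}; t is not reachable.
Saturated cut: P→t with total capacity 5 = current flow value. Flow is maximum.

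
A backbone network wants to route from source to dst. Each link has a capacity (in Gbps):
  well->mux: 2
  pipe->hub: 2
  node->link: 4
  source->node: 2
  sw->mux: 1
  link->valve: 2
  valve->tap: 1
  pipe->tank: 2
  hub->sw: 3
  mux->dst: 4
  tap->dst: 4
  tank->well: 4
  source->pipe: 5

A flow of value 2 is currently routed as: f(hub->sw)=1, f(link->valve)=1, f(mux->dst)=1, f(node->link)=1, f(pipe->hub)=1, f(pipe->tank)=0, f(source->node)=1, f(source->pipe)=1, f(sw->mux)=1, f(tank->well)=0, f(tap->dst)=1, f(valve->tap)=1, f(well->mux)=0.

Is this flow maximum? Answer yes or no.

No

Residual path source->pipe->tank->well->mux->dst has bottleneck 2 > 0.
Pushing 2 along it raises the flow to 4, so the given flow is not maximum.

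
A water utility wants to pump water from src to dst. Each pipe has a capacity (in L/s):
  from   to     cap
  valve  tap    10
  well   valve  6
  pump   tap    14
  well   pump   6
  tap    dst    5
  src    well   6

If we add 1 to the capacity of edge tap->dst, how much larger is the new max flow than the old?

Original max flow = 5.
After raising cap(tap->dst), augmenting paths through that edge carry 1 more unit.
New max flow = 6. Increase = 1.

1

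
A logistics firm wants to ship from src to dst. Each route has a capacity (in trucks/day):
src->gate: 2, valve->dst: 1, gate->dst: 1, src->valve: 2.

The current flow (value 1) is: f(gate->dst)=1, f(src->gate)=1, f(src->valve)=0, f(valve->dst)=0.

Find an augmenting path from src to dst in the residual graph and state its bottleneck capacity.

Residual along src->valve->dst: src->valve: 2, valve->dst: 1.
Bottleneck = min = 1.

src->valve->dst, bottleneck 1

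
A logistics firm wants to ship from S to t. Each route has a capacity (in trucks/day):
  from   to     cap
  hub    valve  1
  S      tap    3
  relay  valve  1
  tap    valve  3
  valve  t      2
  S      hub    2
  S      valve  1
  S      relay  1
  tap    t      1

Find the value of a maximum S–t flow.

3

Augment S→tap→t: bottleneck 1. Total 1.
Augment S→valve→t: bottleneck 1. Total 2.
Augment S→hub→valve→t: bottleneck 1. Total 3.
No augmenting path remains in the residual graph.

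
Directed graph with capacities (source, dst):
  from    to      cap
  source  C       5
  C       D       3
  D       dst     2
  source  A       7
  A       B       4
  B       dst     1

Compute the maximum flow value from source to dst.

Augment source→A→B→dst: bottleneck 1. Total 1.
Augment source→C→D→dst: bottleneck 2. Total 3.
No augmenting path remains in the residual graph.

3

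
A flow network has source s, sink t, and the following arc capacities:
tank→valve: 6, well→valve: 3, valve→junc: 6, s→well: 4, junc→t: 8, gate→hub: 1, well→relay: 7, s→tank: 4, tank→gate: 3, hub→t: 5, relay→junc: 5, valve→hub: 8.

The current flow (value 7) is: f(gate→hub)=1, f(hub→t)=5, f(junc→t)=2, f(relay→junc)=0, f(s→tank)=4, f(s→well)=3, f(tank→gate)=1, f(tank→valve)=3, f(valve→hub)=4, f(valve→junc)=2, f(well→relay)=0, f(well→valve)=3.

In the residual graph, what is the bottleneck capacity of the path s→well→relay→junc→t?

Residual capacities along the path: s→well: 1, well→relay: 7, relay→junc: 5, junc→t: 6.
Minimum is 1.

1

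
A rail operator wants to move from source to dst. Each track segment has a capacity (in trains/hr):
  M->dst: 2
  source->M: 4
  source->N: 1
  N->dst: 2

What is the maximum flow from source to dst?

3

Augment source->N->dst: bottleneck 1. Total 1.
Augment source->M->dst: bottleneck 2. Total 3.
No augmenting path remains in the residual graph.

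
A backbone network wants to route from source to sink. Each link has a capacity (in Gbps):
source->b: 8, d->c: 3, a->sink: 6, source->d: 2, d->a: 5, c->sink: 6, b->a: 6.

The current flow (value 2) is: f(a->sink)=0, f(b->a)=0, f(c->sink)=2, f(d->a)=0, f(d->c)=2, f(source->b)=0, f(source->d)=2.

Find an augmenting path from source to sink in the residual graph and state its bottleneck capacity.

source->b->a->sink, bottleneck 6

Residual along source->b->a->sink: source->b: 8, b->a: 6, a->sink: 6.
Bottleneck = min = 6.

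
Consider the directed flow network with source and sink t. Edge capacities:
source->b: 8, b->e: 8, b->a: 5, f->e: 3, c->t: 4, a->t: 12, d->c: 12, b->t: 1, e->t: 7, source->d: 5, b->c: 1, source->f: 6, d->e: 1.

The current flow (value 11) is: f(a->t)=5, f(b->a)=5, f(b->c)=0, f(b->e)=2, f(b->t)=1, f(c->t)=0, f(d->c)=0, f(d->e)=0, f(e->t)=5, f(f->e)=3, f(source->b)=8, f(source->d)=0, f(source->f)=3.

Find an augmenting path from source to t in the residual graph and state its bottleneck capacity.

source->d->c->t, bottleneck 4

Residual along source->d->c->t: source->d: 5, d->c: 12, c->t: 4.
Bottleneck = min = 4.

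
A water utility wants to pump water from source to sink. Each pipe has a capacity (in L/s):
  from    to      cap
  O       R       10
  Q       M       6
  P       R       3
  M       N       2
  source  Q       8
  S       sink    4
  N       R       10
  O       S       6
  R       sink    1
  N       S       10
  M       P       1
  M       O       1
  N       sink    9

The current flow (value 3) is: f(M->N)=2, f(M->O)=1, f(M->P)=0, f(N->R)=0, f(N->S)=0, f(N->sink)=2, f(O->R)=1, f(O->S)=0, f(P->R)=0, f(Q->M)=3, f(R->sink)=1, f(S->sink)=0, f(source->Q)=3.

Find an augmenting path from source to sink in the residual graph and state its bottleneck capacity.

Residual along source->Q->M->P->R->O->S->sink: source->Q: 5, Q->M: 3, M->P: 1, P->R: 3, R->O: 1 (reverse), O->S: 6, S->sink: 4.
Bottleneck = min = 1.

source->Q->M->P->R->O->S->sink, bottleneck 1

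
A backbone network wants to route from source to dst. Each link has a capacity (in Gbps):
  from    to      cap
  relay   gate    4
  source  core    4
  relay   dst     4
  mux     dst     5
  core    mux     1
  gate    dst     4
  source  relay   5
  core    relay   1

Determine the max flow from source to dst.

Augment source->relay->dst: bottleneck 4. Total 4.
Augment source->core->mux->dst: bottleneck 1. Total 5.
Augment source->relay->gate->dst: bottleneck 1. Total 6.
Augment source->core->relay->gate->dst: bottleneck 1. Total 7.
No augmenting path remains in the residual graph.

7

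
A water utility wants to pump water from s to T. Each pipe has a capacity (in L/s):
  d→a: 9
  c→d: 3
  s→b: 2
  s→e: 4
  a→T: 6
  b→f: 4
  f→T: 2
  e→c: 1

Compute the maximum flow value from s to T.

Augment s→b→f→T: bottleneck 2. Total 2.
Augment s→e→c→d→a→T: bottleneck 1. Total 3.
No augmenting path remains in the residual graph.

3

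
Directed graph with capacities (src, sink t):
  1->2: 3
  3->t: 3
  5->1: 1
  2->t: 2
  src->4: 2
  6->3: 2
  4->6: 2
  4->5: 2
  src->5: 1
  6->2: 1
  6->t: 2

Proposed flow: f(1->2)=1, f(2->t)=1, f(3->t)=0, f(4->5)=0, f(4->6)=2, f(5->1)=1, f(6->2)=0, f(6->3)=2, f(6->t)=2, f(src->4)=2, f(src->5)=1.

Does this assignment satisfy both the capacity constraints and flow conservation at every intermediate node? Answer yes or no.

No

Conservation fails at 6: inflow 2 ≠ outflow 4.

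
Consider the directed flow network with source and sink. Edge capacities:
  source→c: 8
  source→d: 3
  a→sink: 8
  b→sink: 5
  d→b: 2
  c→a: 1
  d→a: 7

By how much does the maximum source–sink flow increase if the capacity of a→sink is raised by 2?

Original max flow = 4.
Edge a→sink does not cross the min cut (source side {c, source}), so extra capacity there cannot help.
New max flow = 4. Increase = 0.

0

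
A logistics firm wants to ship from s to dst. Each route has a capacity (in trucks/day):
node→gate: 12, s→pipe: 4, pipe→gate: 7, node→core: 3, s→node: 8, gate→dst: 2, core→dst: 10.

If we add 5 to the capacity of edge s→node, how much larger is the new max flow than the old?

Original max flow = 5.
Edge s→node does not cross the min cut (source side {gate, node, pipe, s}), so extra capacity there cannot help.
New max flow = 5. Increase = 0.

0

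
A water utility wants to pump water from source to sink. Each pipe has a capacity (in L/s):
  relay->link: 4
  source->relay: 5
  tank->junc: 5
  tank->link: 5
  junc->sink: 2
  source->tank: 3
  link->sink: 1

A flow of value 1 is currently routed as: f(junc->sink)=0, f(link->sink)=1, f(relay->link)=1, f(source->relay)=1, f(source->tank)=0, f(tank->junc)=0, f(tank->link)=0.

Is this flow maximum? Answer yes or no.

No

Residual path source->tank->junc->sink has bottleneck 2 > 0.
Pushing 2 along it raises the flow to 3, so the given flow is not maximum.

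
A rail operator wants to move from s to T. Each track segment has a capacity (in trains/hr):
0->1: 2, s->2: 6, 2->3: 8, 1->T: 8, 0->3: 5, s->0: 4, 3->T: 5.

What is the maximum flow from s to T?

7

Augment s->0->1->T: bottleneck 2. Total 2.
Augment s->0->3->T: bottleneck 2. Total 4.
Augment s->2->3->T: bottleneck 3. Total 7.
No augmenting path remains in the residual graph.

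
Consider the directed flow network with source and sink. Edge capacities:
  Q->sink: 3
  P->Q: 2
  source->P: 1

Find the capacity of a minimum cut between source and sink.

1

Max flow = 1 (via 1 augmenting path).
In the residual at optimum, the set reachable from source is {source}.
Cut edges: source->P (cap 1). Sum = 1.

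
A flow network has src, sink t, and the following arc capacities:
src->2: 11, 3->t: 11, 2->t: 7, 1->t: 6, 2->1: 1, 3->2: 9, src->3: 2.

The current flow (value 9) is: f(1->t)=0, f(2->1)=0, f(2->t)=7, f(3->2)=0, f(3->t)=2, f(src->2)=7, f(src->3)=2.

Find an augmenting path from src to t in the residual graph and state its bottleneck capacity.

src->2->1->t, bottleneck 1

Residual along src->2->1->t: src->2: 4, 2->1: 1, 1->t: 6.
Bottleneck = min = 1.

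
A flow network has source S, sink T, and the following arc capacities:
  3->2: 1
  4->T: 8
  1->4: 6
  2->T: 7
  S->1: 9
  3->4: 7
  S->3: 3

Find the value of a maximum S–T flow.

Augment S->3->2->T: bottleneck 1. Total 1.
Augment S->3->4->T: bottleneck 2. Total 3.
Augment S->1->4->T: bottleneck 6. Total 9.
No augmenting path remains in the residual graph.

9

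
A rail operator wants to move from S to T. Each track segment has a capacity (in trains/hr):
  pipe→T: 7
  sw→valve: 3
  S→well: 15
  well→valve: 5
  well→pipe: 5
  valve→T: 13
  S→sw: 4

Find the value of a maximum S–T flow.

Augment S→well→pipe→T: bottleneck 5. Total 5.
Augment S→well→valve→T: bottleneck 5. Total 10.
Augment S→sw→valve→T: bottleneck 3. Total 13.
No augmenting path remains in the residual graph.

13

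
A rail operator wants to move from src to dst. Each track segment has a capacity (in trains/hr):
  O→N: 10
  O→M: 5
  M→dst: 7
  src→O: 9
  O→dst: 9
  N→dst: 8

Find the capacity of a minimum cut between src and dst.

Max flow = 9 (via 1 augmenting path).
In the residual at optimum, the set reachable from src is {src}.
Cut edges: src→O (cap 9). Sum = 9.

9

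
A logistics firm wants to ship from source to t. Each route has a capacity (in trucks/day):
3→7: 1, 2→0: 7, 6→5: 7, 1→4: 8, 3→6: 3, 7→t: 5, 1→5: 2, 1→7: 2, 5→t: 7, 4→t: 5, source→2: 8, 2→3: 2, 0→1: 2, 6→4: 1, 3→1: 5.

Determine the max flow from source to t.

4

Augment source→2→3→7→t: bottleneck 1. Total 1.
Augment source→2→0→1→5→t: bottleneck 2. Total 3.
Augment source→2→3→6→4→t: bottleneck 1. Total 4.
No augmenting path remains in the residual graph.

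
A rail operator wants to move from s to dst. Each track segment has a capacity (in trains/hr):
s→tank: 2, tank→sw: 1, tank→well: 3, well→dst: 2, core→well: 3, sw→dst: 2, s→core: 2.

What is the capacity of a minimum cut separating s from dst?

Max flow = 3 (via 2 augmenting paths).
In the residual at optimum, the set reachable from s is {core, s, tank, well}.
Cut edges: tank→sw (cap 1), well→dst (cap 2). Sum = 3.

3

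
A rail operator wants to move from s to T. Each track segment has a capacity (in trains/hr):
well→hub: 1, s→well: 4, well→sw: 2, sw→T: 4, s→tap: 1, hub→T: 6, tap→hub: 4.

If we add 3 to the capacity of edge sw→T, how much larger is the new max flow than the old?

0

Original max flow = 4.
Edge sw→T does not cross the min cut (source side {s, well}), so extra capacity there cannot help.
New max flow = 4. Increase = 0.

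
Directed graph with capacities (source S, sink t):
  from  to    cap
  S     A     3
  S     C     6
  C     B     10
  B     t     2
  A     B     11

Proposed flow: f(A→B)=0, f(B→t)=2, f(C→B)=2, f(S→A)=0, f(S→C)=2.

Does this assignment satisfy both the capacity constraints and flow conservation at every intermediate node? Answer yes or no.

Every edge has 0 ≤ f(e) ≤ cap(e).
At each intermediate node, inflow equals outflow.

Yes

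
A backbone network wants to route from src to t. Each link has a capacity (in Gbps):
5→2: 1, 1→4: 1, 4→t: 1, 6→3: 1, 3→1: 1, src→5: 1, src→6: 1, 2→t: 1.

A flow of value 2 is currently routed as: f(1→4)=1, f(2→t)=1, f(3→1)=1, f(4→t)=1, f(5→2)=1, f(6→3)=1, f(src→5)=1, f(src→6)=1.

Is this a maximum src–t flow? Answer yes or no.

Yes

Residual reachable from src: {src}; t is not reachable.
Saturated cut: src→5, src→6 with total capacity 2 = current flow value. Flow is maximum.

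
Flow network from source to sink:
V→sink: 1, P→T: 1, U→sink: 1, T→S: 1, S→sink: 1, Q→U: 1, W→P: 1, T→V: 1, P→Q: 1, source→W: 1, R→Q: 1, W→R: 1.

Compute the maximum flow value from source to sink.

Augment source→W→R→Q→U→sink: bottleneck 1. Total 1.
No augmenting path remains in the residual graph.

1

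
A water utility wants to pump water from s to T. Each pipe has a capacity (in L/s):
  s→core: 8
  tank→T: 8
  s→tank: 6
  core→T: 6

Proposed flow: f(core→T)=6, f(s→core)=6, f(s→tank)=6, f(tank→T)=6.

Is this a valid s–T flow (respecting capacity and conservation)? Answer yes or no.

Yes

Every edge has 0 ≤ f(e) ≤ cap(e).
At each intermediate node, inflow equals outflow.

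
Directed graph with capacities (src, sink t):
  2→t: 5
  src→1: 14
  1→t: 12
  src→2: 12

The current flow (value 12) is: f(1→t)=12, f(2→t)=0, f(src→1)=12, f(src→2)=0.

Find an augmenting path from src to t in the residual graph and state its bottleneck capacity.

Residual along src→2→t: src→2: 12, 2→t: 5.
Bottleneck = min = 5.

src→2→t, bottleneck 5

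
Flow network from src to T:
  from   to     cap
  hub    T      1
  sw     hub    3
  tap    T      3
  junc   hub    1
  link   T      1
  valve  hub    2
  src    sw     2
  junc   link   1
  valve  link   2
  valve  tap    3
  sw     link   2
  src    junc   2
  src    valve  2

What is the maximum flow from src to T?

Augment src→valve→link→T: bottleneck 1. Total 1.
Augment src→valve→hub→T: bottleneck 1. Total 2.
Augment src→sw→hub→valve→tap→T: bottleneck 1. Total 3.
Augment src→sw→link→valve→tap→T: bottleneck 1. Total 4.
No augmenting path remains in the residual graph.

4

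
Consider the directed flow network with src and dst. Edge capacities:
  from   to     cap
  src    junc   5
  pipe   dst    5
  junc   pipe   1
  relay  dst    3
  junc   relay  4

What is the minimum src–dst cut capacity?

4

Max flow = 4 (via 2 augmenting paths).
In the residual at optimum, the set reachable from src is {junc, relay, src}.
Cut edges: junc->pipe (cap 1), relay->dst (cap 3). Sum = 4.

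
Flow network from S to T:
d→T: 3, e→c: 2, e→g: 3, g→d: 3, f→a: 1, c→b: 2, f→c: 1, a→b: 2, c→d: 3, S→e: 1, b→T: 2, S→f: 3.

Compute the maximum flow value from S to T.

3

Augment S→f→a→b→T: bottleneck 1. Total 1.
Augment S→f→c→b→T: bottleneck 1. Total 2.
Augment S→e→c→d→T: bottleneck 1. Total 3.
No augmenting path remains in the residual graph.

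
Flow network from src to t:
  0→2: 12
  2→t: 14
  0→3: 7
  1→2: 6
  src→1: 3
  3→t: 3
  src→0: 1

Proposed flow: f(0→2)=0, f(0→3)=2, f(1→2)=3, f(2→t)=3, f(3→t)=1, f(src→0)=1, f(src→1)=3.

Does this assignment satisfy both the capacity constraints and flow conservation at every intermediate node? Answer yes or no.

No

Conservation fails at 0: inflow 1 ≠ outflow 2.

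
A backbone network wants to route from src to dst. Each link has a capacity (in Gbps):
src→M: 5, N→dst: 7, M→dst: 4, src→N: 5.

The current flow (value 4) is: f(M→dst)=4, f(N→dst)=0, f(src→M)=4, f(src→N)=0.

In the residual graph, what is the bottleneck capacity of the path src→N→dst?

5

Residual capacities along the path: src→N: 5, N→dst: 7.
Minimum is 5.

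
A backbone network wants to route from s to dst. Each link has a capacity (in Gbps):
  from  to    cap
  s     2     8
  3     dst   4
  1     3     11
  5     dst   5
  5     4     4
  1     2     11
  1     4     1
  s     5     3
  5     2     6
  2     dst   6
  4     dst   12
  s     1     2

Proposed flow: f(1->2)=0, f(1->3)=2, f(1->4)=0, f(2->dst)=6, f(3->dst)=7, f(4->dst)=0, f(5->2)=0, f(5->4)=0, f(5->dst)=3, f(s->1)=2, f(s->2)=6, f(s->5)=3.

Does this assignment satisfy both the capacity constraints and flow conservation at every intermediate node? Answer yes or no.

No

Capacity violated on 3->dst: flow 7 > capacity 4.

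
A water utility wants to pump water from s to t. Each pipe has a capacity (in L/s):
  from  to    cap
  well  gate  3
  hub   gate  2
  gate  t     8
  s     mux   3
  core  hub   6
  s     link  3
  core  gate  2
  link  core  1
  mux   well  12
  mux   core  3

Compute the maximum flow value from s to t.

4

Augment s→link→core→gate→t: bottleneck 1. Total 1.
Augment s→mux→core→gate→t: bottleneck 1. Total 2.
Augment s→mux→well→gate→t: bottleneck 2. Total 4.
No augmenting path remains in the residual graph.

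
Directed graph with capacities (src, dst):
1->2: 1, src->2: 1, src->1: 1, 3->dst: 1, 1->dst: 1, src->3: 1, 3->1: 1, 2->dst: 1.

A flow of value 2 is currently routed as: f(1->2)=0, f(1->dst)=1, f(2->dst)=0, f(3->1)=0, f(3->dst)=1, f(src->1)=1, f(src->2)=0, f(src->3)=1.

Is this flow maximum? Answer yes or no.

Residual path src->2->dst has bottleneck 1 > 0.
Pushing 1 along it raises the flow to 3, so the given flow is not maximum.

No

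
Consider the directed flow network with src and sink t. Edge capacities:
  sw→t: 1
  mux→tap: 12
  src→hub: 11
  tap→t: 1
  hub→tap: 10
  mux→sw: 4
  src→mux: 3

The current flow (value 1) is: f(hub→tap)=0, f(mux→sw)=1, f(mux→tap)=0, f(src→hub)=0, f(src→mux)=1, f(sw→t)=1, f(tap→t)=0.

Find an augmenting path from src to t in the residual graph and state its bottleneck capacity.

src→mux→tap→t, bottleneck 1

Residual along src→mux→tap→t: src→mux: 2, mux→tap: 12, tap→t: 1.
Bottleneck = min = 1.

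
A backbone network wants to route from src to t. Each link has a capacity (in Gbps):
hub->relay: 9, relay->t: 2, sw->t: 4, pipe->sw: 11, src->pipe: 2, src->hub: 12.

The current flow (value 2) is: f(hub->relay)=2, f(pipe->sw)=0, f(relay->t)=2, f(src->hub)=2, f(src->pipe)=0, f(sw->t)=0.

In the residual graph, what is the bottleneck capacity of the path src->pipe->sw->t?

Residual capacities along the path: src->pipe: 2, pipe->sw: 11, sw->t: 4.
Minimum is 2.

2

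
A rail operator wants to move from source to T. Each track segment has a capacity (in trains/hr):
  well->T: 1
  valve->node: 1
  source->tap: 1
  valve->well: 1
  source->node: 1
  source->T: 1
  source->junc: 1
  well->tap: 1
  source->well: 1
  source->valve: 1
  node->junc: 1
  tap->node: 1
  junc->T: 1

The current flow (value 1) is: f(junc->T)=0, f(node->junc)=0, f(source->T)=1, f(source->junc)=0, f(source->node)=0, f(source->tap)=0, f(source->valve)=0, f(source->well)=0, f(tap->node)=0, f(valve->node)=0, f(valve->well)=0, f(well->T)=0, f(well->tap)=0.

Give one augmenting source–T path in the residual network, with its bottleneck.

source->well->T, bottleneck 1

Residual along source->well->T: source->well: 1, well->T: 1.
Bottleneck = min = 1.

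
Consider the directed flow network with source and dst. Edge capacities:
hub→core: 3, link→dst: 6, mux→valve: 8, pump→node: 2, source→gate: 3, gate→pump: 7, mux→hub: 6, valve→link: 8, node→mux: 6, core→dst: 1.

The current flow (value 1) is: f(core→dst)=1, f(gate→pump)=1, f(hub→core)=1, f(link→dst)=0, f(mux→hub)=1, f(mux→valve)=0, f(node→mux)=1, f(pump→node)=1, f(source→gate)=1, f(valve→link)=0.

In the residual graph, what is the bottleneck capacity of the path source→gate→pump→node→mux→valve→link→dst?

Residual capacities along the path: source→gate: 2, gate→pump: 6, pump→node: 1, node→mux: 5, mux→valve: 8, valve→link: 8, link→dst: 6.
Minimum is 1.

1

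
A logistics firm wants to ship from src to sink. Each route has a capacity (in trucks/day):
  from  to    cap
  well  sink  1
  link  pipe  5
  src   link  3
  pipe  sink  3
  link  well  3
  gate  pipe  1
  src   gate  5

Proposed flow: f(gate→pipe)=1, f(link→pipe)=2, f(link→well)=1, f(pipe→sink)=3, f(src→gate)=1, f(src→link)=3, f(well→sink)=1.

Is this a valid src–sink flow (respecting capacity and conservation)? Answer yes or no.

Every edge has 0 ≤ f(e) ≤ cap(e).
At each intermediate node, inflow equals outflow.

Yes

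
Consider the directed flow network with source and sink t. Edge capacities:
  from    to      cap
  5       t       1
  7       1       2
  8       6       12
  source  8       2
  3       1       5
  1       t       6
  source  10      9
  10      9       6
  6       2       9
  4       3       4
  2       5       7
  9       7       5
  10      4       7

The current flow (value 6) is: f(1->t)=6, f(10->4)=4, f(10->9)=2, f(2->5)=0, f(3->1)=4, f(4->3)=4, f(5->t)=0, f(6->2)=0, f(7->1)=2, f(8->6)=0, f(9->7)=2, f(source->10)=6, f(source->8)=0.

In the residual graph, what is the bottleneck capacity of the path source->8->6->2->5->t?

1

Residual capacities along the path: source->8: 2, 8->6: 12, 6->2: 9, 2->5: 7, 5->t: 1.
Minimum is 1.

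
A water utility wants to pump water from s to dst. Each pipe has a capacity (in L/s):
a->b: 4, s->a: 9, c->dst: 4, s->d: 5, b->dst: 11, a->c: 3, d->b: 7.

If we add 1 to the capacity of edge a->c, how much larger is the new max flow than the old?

1

Original max flow = 12.
After raising cap(a->c), augmenting paths through that edge carry 1 more unit.
New max flow = 13. Increase = 1.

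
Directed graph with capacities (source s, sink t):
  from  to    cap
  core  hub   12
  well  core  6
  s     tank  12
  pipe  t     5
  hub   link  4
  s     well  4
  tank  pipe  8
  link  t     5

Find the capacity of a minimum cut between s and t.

Max flow = 9 (via 2 augmenting paths).
In the residual at optimum, the set reachable from s is {pipe, s, tank}.
Cut edges: s→well (cap 4), pipe→t (cap 5). Sum = 9.

9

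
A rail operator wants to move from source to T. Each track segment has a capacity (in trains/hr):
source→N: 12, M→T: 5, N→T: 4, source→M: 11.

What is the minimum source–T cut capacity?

9

Max flow = 9 (via 2 augmenting paths).
In the residual at optimum, the set reachable from source is {M, N, source}.
Cut edges: M→T (cap 5), N→T (cap 4). Sum = 9.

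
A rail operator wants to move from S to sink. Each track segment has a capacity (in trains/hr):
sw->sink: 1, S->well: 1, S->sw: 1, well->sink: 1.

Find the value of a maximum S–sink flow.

Augment S->well->sink: bottleneck 1. Total 1.
Augment S->sw->sink: bottleneck 1. Total 2.
No augmenting path remains in the residual graph.

2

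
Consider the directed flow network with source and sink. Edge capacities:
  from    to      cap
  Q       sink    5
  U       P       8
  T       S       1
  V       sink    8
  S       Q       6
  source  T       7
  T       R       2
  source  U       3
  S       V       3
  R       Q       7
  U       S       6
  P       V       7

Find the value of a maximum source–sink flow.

Augment source->T->R->Q->sink: bottleneck 2. Total 2.
Augment source->T->S->Q->sink: bottleneck 1. Total 3.
Augment source->U->S->Q->sink: bottleneck 2. Total 5.
Augment source->U->S->V->sink: bottleneck 1. Total 6.
No augmenting path remains in the residual graph.

6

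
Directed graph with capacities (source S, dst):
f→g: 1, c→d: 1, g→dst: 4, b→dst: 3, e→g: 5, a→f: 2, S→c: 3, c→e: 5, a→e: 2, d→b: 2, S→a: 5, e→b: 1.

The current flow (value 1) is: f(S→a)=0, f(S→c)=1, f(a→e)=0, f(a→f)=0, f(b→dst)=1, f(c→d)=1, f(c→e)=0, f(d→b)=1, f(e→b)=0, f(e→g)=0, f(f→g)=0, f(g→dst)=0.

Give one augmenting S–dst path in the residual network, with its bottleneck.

Residual along S→c→e→b→dst: S→c: 2, c→e: 5, e→b: 1, b→dst: 2.
Bottleneck = min = 1.

S→c→e→b→dst, bottleneck 1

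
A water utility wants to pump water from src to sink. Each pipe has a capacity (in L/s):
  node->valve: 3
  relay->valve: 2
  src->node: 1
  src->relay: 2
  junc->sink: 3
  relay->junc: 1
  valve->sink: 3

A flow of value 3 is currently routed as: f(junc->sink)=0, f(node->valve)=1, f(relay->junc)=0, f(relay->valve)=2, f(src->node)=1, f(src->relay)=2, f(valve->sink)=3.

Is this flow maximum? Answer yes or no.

Yes

Residual reachable from src: {src}; sink is not reachable.
Saturated cut: src->node, src->relay with total capacity 3 = current flow value. Flow is maximum.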